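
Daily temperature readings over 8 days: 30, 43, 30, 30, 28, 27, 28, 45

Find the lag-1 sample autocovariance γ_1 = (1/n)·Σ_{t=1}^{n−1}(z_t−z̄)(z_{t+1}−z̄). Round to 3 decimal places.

-5.080

Mean z̄ = (30 + 43 + 30 + 30 + 28 + 27 + 28 + 45)/8 = 32.6250
Σ_{t=1}^{7}(z_t−z̄)(z_{t+1}−z̄) = -40.6406
γ_1 = -40.6406 / 8 = -5.080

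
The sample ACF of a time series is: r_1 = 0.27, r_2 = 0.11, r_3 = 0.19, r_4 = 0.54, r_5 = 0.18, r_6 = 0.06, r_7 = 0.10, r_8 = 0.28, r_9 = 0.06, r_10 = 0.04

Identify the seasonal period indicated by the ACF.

4

The largest autocorrelation is r_4 = 0.54, with a weaker echo at lag 8 (0.28); the remaining lags stay at or below 0.27. The elevated value at lag 1 (0.27), dropping to 0.11 at lag 2, reflects decaying short-term dependence rather than seasonality.
The dominant spike at lag 4 indicates a seasonal period of 4.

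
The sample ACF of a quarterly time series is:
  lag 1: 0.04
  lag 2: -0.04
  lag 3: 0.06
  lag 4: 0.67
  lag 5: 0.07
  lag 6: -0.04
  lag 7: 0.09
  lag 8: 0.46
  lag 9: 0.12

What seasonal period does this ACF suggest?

The largest autocorrelation is r_4 = 0.67, with a weaker echo at lag 8 (0.46); the remaining lags stay at or below 0.12.
The dominant spike at lag 4 indicates a seasonal period of 4.

4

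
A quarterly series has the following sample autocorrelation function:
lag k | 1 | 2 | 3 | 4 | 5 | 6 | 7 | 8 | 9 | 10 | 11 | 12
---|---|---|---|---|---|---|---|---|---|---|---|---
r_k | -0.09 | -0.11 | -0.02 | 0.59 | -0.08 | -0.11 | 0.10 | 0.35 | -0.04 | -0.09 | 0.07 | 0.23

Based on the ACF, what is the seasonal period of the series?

4

The largest autocorrelation is r_4 = 0.59, with weaker echoes at lags 8 (0.35) and 12 (0.23); the remaining lags stay at or below 0.10.
The dominant spike at lag 4 indicates a seasonal period of 4.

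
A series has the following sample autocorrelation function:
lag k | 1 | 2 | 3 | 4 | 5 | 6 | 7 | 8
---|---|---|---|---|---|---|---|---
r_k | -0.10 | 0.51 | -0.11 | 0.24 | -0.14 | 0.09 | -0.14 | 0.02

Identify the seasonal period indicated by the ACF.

2

The largest autocorrelation is r_2 = 0.51, with a weaker echo at lag 4 (0.24); the remaining lags stay at or below 0.09.
The dominant spike at lag 2 indicates a seasonal period of 2.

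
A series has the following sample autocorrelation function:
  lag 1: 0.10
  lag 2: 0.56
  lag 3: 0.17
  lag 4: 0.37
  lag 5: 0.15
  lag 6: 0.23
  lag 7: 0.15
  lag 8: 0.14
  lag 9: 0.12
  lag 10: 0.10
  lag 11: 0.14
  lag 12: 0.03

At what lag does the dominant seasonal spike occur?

2

The largest autocorrelation is r_2 = 0.56, with weaker echoes at lags 4 (0.37) and 6 (0.23); the remaining lags stay at or below 0.17.
The dominant spike at lag 2 indicates a seasonal period of 2.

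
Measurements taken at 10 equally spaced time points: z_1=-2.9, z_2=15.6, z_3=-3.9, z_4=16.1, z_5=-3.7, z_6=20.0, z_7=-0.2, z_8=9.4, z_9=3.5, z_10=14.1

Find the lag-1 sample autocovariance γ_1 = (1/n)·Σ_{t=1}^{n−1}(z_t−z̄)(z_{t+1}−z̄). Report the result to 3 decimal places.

Mean z̄ = (-2.9 + 15.6 − 3.9 + 16.1 − 3.7 + 20.0 − 0.2 + 9.4 + 3.5 + 14.1)/10 = 6.8000
Σ_{t=1}^{9}(z_t−z̄)(z_{t+1}−z̄) = -658.5500
γ_1 = -658.5500 / 10 = -65.855

-65.855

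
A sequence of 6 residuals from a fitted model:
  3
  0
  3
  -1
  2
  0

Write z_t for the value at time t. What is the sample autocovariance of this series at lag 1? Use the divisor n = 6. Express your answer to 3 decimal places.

-1.838

Mean z̄ = (3 + 0 + 3 − 1 + 2 + 0)/6 = 1.1667
Deviations: 1.8333, -1.1667, 1.8333, -2.1667, 0.8333, -1.1667
Σ_{t=1}^{5}(z_t−z̄)(z_{t+1}−z̄) = -11.0278
γ_1 = -11.0278 / 6 = -1.838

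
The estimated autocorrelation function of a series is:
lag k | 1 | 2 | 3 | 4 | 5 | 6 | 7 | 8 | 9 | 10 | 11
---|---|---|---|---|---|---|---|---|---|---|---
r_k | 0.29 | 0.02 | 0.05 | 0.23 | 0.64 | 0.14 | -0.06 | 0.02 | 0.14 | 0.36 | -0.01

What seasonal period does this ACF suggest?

The largest autocorrelation is r_5 = 0.64, with a weaker echo at lag 10 (0.36); the remaining lags stay at or below 0.29. The elevated value at lag 1 (0.29), dropping to 0.02 at lag 2, reflects decaying short-term dependence rather than seasonality.
The dominant spike at lag 5 indicates a seasonal period of 5.

5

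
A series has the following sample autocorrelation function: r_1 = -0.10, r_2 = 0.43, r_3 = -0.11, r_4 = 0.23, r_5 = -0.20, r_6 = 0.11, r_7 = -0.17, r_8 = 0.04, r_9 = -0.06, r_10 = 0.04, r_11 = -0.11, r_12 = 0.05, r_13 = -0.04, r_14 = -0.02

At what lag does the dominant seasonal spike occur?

The largest autocorrelation is r_2 = 0.43, with a weaker echo at lag 4 (0.23); the remaining lags stay at or below 0.11.
The dominant spike at lag 2 indicates a seasonal period of 2.

2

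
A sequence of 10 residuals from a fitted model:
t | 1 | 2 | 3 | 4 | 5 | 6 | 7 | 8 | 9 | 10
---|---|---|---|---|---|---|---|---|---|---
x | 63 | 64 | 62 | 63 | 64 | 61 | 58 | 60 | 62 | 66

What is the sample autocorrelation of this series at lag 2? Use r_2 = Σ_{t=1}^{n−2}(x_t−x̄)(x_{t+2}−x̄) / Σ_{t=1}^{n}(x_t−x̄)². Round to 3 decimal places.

-0.260

Mean x̄ = (63 + 64 + 62 + 63 + 64 + 61 + 58 + 60 + 62 + 66)/10 = 62.3000
Numerator Σ_{t=1}^{8}(x_t−x̄)(x_{t+2}−x̄) = -11.9800
Denominator Σ(x_t−x̄)² = 46.1000
r_2 = -11.9800 / 46.1000 = -0.260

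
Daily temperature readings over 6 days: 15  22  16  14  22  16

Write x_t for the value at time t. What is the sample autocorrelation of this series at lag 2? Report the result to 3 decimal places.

Mean x̄ = (15 + 22 + 16 + 14 + 22 + 16)/6 = 17.5000
Deviations from mean: -2.5000, 4.5000, -1.5000, -3.5000, 4.5000, -1.5000
Σ(x_t−x̄)(x_{t+2}−x̄) = (3.7500) + (-15.7500) + (-6.7500) + (5.2500) = -13.5000
Denominator Σ(x_t−x̄)² = 63.5000
r_2 = -13.5000 / 63.5000 = -0.213

-0.213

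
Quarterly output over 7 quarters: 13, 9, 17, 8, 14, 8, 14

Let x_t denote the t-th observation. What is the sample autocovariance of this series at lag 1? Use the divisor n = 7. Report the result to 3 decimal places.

-8.942

Mean x̄ = (13 + 9 + 17 + 8 + 14 + 8 + 14)/7 = 11.8571
Deviations: 1.1429, -2.8571, 5.1429, -3.8571, 2.1429, -3.8571, 2.1429
Σ_{t=1}^{6}(x_t−x̄)(x_{t+1}−x̄) = -62.5918
γ_1 = -62.5918 / 7 = -8.942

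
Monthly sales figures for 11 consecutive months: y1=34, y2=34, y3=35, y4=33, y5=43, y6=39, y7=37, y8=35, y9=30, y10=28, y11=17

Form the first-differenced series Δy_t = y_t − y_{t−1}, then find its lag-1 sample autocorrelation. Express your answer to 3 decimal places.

First differences Δy: 0, 1, -2, 10, -4, -2, -2, -5, -2, -11
Mean of differences = -1.7000
Numerator Σ(Δy_t−Δȳ)(Δy_{t+1}−Δȳ) = -21.0900
Denominator Σ(Δy_t−Δȳ)² = 250.1000
r_1(Δy) = -21.0900 / 250.1000 = -0.084

-0.084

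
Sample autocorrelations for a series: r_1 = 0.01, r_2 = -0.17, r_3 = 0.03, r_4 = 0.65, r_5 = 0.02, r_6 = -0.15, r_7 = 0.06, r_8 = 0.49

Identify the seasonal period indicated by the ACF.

The largest autocorrelation is r_4 = 0.65, with a weaker echo at lag 8 (0.49); the remaining lags stay at or below 0.06.
The dominant spike at lag 4 indicates a seasonal period of 4.

4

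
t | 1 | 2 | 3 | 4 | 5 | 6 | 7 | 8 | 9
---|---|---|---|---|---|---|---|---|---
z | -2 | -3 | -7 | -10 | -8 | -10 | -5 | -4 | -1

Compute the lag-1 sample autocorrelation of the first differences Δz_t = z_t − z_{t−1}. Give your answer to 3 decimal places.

0.060

First differences Δz: -1, -4, -3, 2, -2, 5, 1, 3
Mean of differences = 0.1250
Numerator Σ(Δz_t−Δz̄)(Δz_{t+1}−Δz̄) = 4.1094
Denominator Σ(Δz_t−Δz̄)² = 68.8750
r_1(Δz) = 4.1094 / 68.8750 = 0.060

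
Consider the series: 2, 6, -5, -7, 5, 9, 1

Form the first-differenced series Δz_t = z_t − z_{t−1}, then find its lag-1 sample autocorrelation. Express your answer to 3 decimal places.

-0.081

First differences Δz: 4, -11, -2, 12, 4, -8
Mean of differences = -0.1667
Numerator Σ(Δz_t−Δz̄)(Δz_{t+1}−Δz̄) = -29.5278
Denominator Σ(Δz_t−Δz̄)² = 364.8333
r_1(Δz) = -29.5278 / 364.8333 = -0.081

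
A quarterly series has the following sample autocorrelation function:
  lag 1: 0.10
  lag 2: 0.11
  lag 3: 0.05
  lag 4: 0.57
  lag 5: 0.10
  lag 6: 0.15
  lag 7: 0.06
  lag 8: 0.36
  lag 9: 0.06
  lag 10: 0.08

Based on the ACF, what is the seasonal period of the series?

4

The largest autocorrelation is r_4 = 0.57, with a weaker echo at lag 8 (0.36); the remaining lags stay at or below 0.15.
The dominant spike at lag 4 indicates a seasonal period of 4.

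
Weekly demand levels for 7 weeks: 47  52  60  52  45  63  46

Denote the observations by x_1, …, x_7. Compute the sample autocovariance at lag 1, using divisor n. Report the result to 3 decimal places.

Mean x̄ = (47 + 52 + 60 + 52 + 45 + 63 + 46)/7 = 52.1429
Σ_{t=1}^{6}(x_t−x̄)(x_{t+1}−x̄) = -144.7347
γ_1 = -144.7347 / 7 = -20.676

-20.676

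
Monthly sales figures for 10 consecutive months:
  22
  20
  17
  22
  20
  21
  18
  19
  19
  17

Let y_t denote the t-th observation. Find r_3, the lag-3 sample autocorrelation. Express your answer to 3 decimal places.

0.057

Mean ȳ = (22 + 20 + 17 + 22 + 20 + 21 + 18 + 19 + 19 + 17)/10 = 19.5000
Numerator Σ_{t=1}^{7}(y_t−ȳ)(y_{t+3}−ȳ) = 1.7500
Denominator Σ(y_t−ȳ)² = 30.5000
r_3 = 1.7500 / 30.5000 = 0.057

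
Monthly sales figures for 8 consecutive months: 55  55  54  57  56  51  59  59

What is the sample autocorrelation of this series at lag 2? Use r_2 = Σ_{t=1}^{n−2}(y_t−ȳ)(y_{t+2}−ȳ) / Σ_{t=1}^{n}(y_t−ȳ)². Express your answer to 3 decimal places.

Mean ȳ = (55 + 55 + 54 + 57 + 56 + 51 + 59 + 59)/8 = 55.7500
Deviations from mean: -0.7500, -0.7500, -1.7500, 1.2500, 0.2500, -4.7500, 3.2500, 3.2500
Σ(y_t−ȳ)(y_{t+2}−ȳ) = (1.3125) + (-0.9375) + (-0.4375) + (-5.9375) + (0.8125) + (-15.4375) = -20.6250
Denominator Σ(y_t−ȳ)² = 49.5000
r_2 = -20.6250 / 49.5000 = -0.417

-0.417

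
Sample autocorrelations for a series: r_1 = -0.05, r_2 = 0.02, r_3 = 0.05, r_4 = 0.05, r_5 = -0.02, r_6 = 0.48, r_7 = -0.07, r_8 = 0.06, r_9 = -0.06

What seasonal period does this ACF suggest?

6

The largest autocorrelation is r_6 = 0.48; the remaining lags stay at or below 0.06.
The dominant spike at lag 6 indicates a seasonal period of 6.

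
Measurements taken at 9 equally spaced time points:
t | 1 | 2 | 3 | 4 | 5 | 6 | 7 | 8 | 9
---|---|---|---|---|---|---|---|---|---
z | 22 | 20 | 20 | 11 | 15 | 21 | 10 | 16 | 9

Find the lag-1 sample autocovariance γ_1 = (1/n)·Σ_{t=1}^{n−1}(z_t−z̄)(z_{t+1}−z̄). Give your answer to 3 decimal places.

-1.111

Mean z̄ = (22 + 20 + 20 + 11 + 15 + 21 + 10 + 16 + 9)/9 = 16.0000
Σ_{t=1}^{8}(z_t−z̄)(z_{t+1}−z̄) = -10.0000
γ_1 = -10.0000 / 9 = -1.111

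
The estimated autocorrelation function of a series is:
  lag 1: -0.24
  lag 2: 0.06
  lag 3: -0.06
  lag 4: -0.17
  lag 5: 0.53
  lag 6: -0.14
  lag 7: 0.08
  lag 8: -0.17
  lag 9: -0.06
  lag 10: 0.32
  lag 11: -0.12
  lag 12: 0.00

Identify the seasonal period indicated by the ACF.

5

The largest autocorrelation is r_5 = 0.53, with a weaker echo at lag 10 (0.32); the remaining lags stay at or below 0.08.
The dominant spike at lag 5 indicates a seasonal period of 5.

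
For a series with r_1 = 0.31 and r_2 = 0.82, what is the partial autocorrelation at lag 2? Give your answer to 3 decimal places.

φ_{22} = (r_2 − r_1²) / (1 − r_1²)
r_1² = (0.31)² = 0.0961
Numerator = 0.82 − 0.0961 = 0.7239; denominator = 1 − 0.0961 = 0.9039
φ_{22} = 0.7239 / 0.9039 = 0.801

0.801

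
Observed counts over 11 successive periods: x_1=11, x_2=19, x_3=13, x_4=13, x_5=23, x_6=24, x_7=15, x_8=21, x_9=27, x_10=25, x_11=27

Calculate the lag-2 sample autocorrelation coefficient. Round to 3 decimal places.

Mean x̄ = (11 + 19 + 13 + 13 + 23 + 24 + 15 + 21 + 27 + 25 + 27)/11 = 19.8182
Numerator Σ_{t=1}^{9}(x_t−x̄)(x_{t+2}−x̄) = 28.2066
Denominator Σ(x_t−x̄)² = 353.6364
r_2 = 28.2066 / 353.6364 = 0.080

0.080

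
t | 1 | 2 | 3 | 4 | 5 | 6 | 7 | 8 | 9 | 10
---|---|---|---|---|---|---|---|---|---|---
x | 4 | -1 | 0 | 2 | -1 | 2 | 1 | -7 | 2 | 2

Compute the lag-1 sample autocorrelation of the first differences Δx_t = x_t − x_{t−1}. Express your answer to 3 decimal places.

First differences Δx: -5, 1, 2, -3, 3, -1, -8, 9, 0
Mean of differences = -0.2222
Numerator Σ(Δx_t−Δx̄)(Δx_{t+1}−Δx̄) = -84.3827
Denominator Σ(Δx_t−Δx̄)² = 193.5556
r_1(Δx) = -84.3827 / 193.5556 = -0.436

-0.436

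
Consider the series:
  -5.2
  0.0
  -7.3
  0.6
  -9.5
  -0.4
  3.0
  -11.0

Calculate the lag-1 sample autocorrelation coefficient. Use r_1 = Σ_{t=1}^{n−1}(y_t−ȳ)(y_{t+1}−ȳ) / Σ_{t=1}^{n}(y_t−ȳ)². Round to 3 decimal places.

Mean ȳ = (-5.2 + 0.0 − 7.3 + 0.6 − 9.5 − 0.4 + 3.0 − 11.0)/8 = -3.7250
Deviations from mean: -1.4750, 3.7250, -3.5750, 4.3250, -5.7750, 3.3250, 6.7250, -7.2750
Numerator Σ_{t=1}^{7}(y_t−ȳ)(y_{t+1}−ȳ) = -105.0156
Denominator Σ(y_t−ȳ)² = 190.0950
r_1 = -105.0156 / 190.0950 = -0.552

-0.552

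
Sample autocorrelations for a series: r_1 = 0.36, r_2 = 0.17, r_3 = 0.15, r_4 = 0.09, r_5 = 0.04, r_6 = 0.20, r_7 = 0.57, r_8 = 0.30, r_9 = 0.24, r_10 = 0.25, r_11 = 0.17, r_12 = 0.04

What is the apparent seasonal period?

The largest autocorrelation is r_7 = 0.57; the remaining lags stay at or below 0.36. The elevated value at lag 1 (0.36), dropping to 0.17 at lag 2, reflects decaying short-term dependence rather than seasonality.
The dominant spike at lag 7 indicates a seasonal period of 7.

7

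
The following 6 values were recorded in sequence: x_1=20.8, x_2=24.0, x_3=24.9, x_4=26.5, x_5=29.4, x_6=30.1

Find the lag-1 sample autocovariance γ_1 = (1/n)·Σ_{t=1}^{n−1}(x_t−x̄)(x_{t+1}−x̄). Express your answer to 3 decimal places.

Mean x̄ = (20.8 + 24.0 + 24.9 + 26.5 + 29.4 + 30.1)/6 = 25.9500
Σ_{t=1}^{5}(x_t−x̄)(x_{t+1}−x̄) = 27.7275
γ_1 = 27.7275 / 6 = 4.621

4.621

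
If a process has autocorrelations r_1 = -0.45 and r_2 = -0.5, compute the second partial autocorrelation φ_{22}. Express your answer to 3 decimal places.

-0.881

φ_{22} = (r_2 − r_1²) / (1 − r_1²)
r_1² = (-0.45)² = 0.2025
Numerator = -0.5 − 0.2025 = -0.7025; denominator = 1 − 0.2025 = 0.7975
φ_{22} = -0.7025 / 0.7975 = -0.881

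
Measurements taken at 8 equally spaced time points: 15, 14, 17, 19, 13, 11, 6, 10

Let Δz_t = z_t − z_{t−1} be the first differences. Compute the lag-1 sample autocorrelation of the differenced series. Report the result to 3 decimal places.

-0.145

First differences Δz: -1, 3, 2, -6, -2, -5, 4
Mean of differences = -0.7143
Numerator Σ(Δz_t−Δz̄)(Δz_{t+1}−Δz̄) = -13.2245
Denominator Σ(Δz_t−Δz̄)² = 91.4286
r_1(Δz) = -13.2245 / 91.4286 = -0.145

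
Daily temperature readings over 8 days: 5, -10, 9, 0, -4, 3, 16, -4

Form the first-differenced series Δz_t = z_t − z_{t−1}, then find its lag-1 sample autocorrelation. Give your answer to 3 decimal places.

-0.454

First differences Δz: -15, 19, -9, -4, 7, 13, -20
Mean of differences = -1.2857
Numerator Σ(Δz_t−Δz̄)(Δz_{t+1}−Δz̄) = -585.2245
Denominator Σ(Δz_t−Δz̄)² = 1289.4286
r_1(Δz) = -585.2245 / 1289.4286 = -0.454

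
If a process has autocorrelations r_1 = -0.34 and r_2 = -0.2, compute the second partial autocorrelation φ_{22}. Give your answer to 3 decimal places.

φ_{22} = (r_2 − r_1²) / (1 − r_1²)
r_1² = (-0.34)² = 0.1156
Numerator = -0.2 − 0.1156 = -0.3156; denominator = 1 − 0.1156 = 0.8844
φ_{22} = -0.3156 / 0.8844 = -0.357

-0.357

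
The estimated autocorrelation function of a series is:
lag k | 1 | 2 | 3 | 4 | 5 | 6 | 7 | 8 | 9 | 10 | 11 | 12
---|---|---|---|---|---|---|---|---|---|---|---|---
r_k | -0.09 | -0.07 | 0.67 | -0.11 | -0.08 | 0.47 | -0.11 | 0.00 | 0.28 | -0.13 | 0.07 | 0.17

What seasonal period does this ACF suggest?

3

The largest autocorrelation is r_3 = 0.67, with weaker echoes at lags 6 (0.47), 9 (0.28) and 12 (0.17); the remaining lags stay at or below 0.07.
The dominant spike at lag 3 indicates a seasonal period of 3.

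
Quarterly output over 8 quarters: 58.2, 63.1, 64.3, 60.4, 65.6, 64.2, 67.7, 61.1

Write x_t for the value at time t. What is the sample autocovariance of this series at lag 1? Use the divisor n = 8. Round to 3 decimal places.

Mean x̄ = (58.2 + 63.1 + 64.3 + 60.4 + 65.6 + 64.2 + 67.7 + 61.1)/8 = 63.0750
Deviations: -4.8750, 0.0250, 1.2250, -2.6750, 2.5250, 1.1250, 4.6250, -1.9750
Σ_{t=1}^{7}(x_t−x̄)(x_{t+1}−x̄) = -11.2131
γ_1 = -11.2131 / 8 = -1.402

-1.402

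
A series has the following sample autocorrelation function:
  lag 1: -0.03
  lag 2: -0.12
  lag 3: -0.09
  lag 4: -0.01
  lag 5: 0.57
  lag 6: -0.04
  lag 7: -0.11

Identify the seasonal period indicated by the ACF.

The largest autocorrelation is r_5 = 0.57; the remaining lags stay at or below -0.01.
The dominant spike at lag 5 indicates a seasonal period of 5.

5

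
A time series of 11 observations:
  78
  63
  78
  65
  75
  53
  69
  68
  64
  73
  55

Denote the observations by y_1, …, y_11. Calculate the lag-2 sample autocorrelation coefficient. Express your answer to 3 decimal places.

Mean ȳ = (78 + 63 + 78 + 65 + 75 + 53 + 69 + 68 + 64 + 73 + 55)/11 = 67.3636
Numerator Σ_{t=1}^{9}(y_t−ȳ)(y_{t+2}−ȳ) = 281.6446
Denominator Σ(y_t−ȳ)² = 714.5455
r_2 = 281.6446 / 714.5455 = 0.394

0.394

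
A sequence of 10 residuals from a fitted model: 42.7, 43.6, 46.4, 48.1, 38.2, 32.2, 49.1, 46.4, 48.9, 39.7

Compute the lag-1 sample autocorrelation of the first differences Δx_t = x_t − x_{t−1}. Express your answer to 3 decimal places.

-0.237

First differences Δx: 0.9, 2.8, 1.7, -9.9, -6.0, 16.9, -2.7, 2.5, -9.2
Mean of differences = -0.3333
Numerator Σ(Δx_t−Δx̄)(Δx_{t+1}−Δx̄) = -125.2744
Denominator Σ(Δx_t−Δx̄)² = 528.3400
r_1(Δx) = -125.2744 / 528.3400 = -0.237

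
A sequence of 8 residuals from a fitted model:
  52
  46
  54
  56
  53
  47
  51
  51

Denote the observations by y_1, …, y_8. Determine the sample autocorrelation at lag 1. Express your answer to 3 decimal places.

Mean ȳ = (52 + 46 + 54 + 56 + 53 + 47 + 51 + 51)/8 = 51.2500
Deviations from mean: 0.7500, -5.2500, 2.7500, 4.7500, 1.7500, -4.2500, -0.2500, -0.2500
Σ(y_t−ȳ)(y_{t+1}−ȳ) = (-3.9375) + (-14.4375) + (13.0625) + (8.3125) + (-7.4375) + (1.0625) + (0.0625) = -3.3125
Denominator Σ(y_t−ȳ)² = 79.5000
r_1 = -3.3125 / 79.5000 = -0.042

-0.042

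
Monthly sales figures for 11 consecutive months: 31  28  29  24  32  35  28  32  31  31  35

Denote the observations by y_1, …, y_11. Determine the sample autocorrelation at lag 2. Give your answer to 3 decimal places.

-0.108

Mean ȳ = (31 + 28 + 29 + 24 + 32 + 35 + 28 + 32 + 31 + 31 + 35)/11 = 30.5455
Numerator Σ_{t=1}^{9}(y_t−ȳ)(y_{t+2}−ȳ) = -11.1405
Denominator Σ(y_t−ȳ)² = 102.7273
r_2 = -11.1405 / 102.7273 = -0.108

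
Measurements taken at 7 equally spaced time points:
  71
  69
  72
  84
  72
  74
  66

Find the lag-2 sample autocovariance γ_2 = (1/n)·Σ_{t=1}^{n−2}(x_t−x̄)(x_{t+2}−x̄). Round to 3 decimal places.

-2.787

Mean x̄ = (71 + 69 + 72 + 84 + 72 + 74 + 66)/7 = 72.5714
Σ_{t=1}^{5}(x_t−x̄)(x_{t+2}−x̄) = -19.5102
γ_2 = -19.5102 / 7 = -2.787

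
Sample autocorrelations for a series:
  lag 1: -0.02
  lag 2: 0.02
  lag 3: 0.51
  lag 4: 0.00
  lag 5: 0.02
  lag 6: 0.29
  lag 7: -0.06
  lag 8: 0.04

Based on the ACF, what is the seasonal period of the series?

The largest autocorrelation is r_3 = 0.51, with a weaker echo at lag 6 (0.29); the remaining lags stay at or below 0.04.
The dominant spike at lag 3 indicates a seasonal period of 3.

3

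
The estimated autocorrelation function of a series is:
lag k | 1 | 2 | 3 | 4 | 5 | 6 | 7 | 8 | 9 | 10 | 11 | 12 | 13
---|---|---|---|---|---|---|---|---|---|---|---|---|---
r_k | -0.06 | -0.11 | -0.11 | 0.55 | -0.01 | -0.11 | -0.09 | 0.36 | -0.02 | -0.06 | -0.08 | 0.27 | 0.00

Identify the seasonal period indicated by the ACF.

The largest autocorrelation is r_4 = 0.55, with weaker echoes at lags 8 (0.36) and 12 (0.27); the remaining lags stay at or below 0.00.
The dominant spike at lag 4 indicates a seasonal period of 4.

4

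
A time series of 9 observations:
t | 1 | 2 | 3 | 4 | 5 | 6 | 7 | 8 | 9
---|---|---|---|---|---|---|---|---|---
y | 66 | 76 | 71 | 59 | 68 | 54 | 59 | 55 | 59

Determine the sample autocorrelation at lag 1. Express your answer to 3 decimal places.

Mean ȳ = (66 + 76 + 71 + 59 + 68 + 54 + 59 + 55 + 59)/9 = 63.0000
Numerator Σ_{t=1}^{8}(y_t−ȳ)(y_{t+1}−ȳ) = 146.0000
Denominator Σ(y_t−ȳ)² = 460.0000
r_1 = 146.0000 / 460.0000 = 0.317

0.317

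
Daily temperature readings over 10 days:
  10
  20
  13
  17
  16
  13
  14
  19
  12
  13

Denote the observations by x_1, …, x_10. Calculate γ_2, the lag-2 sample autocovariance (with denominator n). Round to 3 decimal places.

0.042

Mean x̄ = (10 + 20 + 13 + 17 + 16 + 13 + 14 + 19 + 12 + 13)/10 = 14.7000
Σ_{t=1}^{8}(x_t−x̄)(x_{t+2}−x̄) = 0.4200
γ_2 = 0.4200 / 10 = 0.042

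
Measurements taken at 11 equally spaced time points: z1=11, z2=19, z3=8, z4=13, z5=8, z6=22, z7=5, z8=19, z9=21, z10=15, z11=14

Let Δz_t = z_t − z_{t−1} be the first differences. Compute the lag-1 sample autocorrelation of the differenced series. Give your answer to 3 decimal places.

-0.723

First differences Δz: 8, -11, 5, -5, 14, -17, 14, 2, -6, -1
Mean of differences = 0.3000
Numerator Σ(Δz_t−Δz̄)(Δz_{t+1}−Δz̄) = -690.8900
Denominator Σ(Δz_t−Δz̄)² = 956.1000
r_1(Δz) = -690.8900 / 956.1000 = -0.723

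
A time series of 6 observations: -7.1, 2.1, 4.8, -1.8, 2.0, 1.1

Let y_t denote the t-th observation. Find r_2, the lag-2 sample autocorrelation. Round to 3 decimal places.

Mean ȳ = (-7.1 + 2.1 + 4.8 − 1.8 + 2.0 + 1.1)/6 = 0.1833
Numerator Σ_{t=1}^{4}(y_t−ȳ)(y_{t+2}−ȳ) = -30.8572
Denominator Σ(y_t−ȳ)² = 86.1083
r_2 = -30.8572 / 86.1083 = -0.358

-0.358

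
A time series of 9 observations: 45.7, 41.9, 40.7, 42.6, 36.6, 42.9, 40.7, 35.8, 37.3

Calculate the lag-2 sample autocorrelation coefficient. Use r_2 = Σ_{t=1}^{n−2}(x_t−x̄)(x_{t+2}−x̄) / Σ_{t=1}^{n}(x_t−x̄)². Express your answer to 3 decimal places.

Mean x̄ = (45.7 + 41.9 + 40.7 + 42.6 + 36.6 + 42.9 + 40.7 + 35.8 + 37.3)/9 = 40.4667
Σ(x_t−x̄)(x_{t+2}−x̄) = (1.2211) + (3.0578) + (-0.9022) + (5.1911) + (-0.9022) + (-11.3556) + (-0.7389) = -4.4289
Denominator Σ(x_t−x̄)² = 86.7800
r_2 = -4.4289 / 86.7800 = -0.051

-0.051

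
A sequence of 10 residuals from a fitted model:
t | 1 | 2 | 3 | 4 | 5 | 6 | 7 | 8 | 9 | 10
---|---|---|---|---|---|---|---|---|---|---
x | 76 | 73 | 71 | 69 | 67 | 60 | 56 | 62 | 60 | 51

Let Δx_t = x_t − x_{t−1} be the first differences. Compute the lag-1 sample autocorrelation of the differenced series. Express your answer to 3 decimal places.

-0.042

First differences Δx: -3, -2, -2, -2, -7, -4, 6, -2, -9
Mean of differences = -2.7778
Numerator Σ(Δx_t−Δx̄)(Δx_{t+1}−Δx̄) = -5.8272
Denominator Σ(Δx_t−Δx̄)² = 137.5556
r_1(Δx) = -5.8272 / 137.5556 = -0.042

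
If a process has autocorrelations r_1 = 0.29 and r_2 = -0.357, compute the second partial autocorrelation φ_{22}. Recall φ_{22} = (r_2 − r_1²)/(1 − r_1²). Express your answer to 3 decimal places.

φ_{22} = (r_2 − r_1²) / (1 − r_1²)
r_1² = (0.29)² = 0.0841
Numerator = -0.357 − 0.0841 = -0.4411; denominator = 1 − 0.0841 = 0.9159
φ_{22} = -0.4411 / 0.9159 = -0.482

-0.482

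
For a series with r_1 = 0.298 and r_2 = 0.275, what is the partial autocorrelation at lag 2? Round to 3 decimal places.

0.204

φ_{22} = (r_2 − r_1²) / (1 − r_1²)
r_1² = (0.298)² = 0.088804
Numerator = 0.275 − 0.0888 = 0.1862; denominator = 1 − 0.0888 = 0.9112
φ_{22} = 0.1862 / 0.9112 = 0.204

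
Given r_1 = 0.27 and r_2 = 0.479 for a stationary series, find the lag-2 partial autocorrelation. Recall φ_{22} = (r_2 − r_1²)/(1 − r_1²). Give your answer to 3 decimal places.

φ_{22} = (r_2 − r_1²) / (1 − r_1²)
r_1² = (0.27)² = 0.0729
Numerator = 0.479 − 0.0729 = 0.4061; denominator = 1 − 0.0729 = 0.9271
φ_{22} = 0.4061 / 0.9271 = 0.438

0.438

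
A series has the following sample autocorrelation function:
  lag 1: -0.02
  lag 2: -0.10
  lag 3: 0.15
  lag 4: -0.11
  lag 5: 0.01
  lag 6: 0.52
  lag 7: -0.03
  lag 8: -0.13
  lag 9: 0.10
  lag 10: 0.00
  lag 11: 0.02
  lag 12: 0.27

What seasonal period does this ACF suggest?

6

The largest autocorrelation is r_6 = 0.52, with a weaker echo at lag 12 (0.27); the remaining lags stay at or below 0.15.
The dominant spike at lag 6 indicates a seasonal period of 6.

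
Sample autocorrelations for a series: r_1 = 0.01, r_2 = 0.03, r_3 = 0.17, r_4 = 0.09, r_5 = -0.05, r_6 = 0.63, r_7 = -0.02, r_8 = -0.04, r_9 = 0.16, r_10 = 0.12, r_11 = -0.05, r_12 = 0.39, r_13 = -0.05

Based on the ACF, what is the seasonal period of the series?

6

The largest autocorrelation is r_6 = 0.63, with a weaker echo at lag 12 (0.39); the remaining lags stay at or below 0.17.
The dominant spike at lag 6 indicates a seasonal period of 6.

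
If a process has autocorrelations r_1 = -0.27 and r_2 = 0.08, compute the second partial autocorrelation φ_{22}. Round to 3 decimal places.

0.008

φ_{22} = (r_2 − r_1²) / (1 − r_1²)
r_1² = (-0.27)² = 0.0729
Numerator = 0.08 − 0.0729 = 0.0071; denominator = 1 − 0.0729 = 0.9271
φ_{22} = 0.0071 / 0.9271 = 0.008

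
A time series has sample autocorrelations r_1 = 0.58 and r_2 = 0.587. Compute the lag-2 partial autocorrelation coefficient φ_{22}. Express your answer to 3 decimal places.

φ_{22} = (r_2 − r_1²) / (1 − r_1²)
r_1² = (0.58)² = 0.3364
Numerator = 0.587 − 0.3364 = 0.2506; denominator = 1 − 0.3364 = 0.6636
φ_{22} = 0.2506 / 0.6636 = 0.378

0.378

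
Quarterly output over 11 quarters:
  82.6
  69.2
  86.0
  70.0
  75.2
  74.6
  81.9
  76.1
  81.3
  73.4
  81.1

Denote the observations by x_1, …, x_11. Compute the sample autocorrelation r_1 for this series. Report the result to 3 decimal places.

-0.688

Mean x̄ = (82.6 + 69.2 + 86.0 + 70.0 + 75.2 + 74.6 + 81.9 + 76.1 + 81.3 + 73.4 + 81.1)/11 = 77.4000
Numerator Σ_{t=1}^{10}(x_t−x̄)(x_{t+1}−x̄) = -208.2800
Denominator Σ(x_t−x̄)² = 302.5200
r_1 = -208.2800 / 302.5200 = -0.688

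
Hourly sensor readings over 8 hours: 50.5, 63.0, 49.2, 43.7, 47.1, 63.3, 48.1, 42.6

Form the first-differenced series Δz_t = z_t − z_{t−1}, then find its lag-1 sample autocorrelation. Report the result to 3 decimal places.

-0.267

First differences Δz: 12.5, -13.8, -5.5, 3.4, 16.2, -15.2, -5.5
Mean of differences = -1.1286
Numerator Σ(Δz_t−Δz̄)(Δz_{t+1}−Δz̄) = -240.9494
Denominator Σ(Δz_t−Δz̄)² = 903.3143
r_1(Δz) = -240.9494 / 903.3143 = -0.267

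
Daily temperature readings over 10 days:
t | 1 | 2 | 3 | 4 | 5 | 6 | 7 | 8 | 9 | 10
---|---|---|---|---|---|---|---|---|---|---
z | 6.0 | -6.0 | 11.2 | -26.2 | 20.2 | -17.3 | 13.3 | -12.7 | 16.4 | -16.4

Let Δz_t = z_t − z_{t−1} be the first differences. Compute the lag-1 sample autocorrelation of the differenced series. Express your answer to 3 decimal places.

First differences Δz: -12.0, 17.2, -37.4, 46.4, -37.5, 30.6, -26.0, 29.1, -32.8
Mean of differences = -2.4889
Numerator Σ(Δz_t−Δz̄)(Δz_{t+1}−Δz̄) = -7929.6635
Denominator Σ(Δz_t−Δz̄)² = 8877.0689
r_1(Δz) = -7929.6635 / 8877.0689 = -0.893

-0.893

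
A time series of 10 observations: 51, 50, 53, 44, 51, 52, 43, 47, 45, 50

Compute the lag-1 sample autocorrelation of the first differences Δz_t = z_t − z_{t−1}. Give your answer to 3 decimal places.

-0.560

First differences Δz: -1, 3, -9, 7, 1, -9, 4, -2, 5
Mean of differences = -0.1111
Numerator Σ(Δz_t−Δz̄)(Δz_{t+1}−Δz̄) = -149.5679
Denominator Σ(Δz_t−Δz̄)² = 266.8889
r_1(Δz) = -149.5679 / 266.8889 = -0.560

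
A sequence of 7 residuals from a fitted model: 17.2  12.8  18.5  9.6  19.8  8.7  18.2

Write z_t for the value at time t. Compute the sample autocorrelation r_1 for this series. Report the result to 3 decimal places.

Mean z̄ = (17.2 + 12.8 + 18.5 + 9.6 + 19.8 + 8.7 + 18.2)/7 = 14.9714
Σ(z_t−z̄)(z_{t+1}−z̄) = (-4.8392) + (-7.6620) + (-18.9535) + (-25.9363) + (-30.2820) + (-20.2478) = -107.9208
Denominator Σ(z_t−z̄)² = 124.0543
r_1 = -107.9208 / 124.0543 = -0.870

-0.870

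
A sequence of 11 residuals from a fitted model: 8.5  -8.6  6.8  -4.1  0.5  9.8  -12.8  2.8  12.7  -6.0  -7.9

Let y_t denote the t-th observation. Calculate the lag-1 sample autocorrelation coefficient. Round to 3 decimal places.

-0.423

Mean ȳ = (8.5 − 8.6 + 6.8 − 4.1 + 0.5 + 9.8 − 12.8 + 2.8 + 12.7 − 6.0 − 7.9)/11 = 0.1545
Numerator Σ_{t=1}^{10}(y_t−ȳ)(y_{t+1}−ȳ) = -311.3239
Denominator Σ(y_t−ȳ)² = 736.6673
r_1 = -311.3239 / 736.6673 = -0.423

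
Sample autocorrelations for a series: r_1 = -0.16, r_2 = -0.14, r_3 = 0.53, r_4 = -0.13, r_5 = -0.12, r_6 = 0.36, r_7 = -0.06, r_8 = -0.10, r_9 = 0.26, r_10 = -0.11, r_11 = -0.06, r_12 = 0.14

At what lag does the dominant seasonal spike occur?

3

The largest autocorrelation is r_3 = 0.53, with weaker echoes at lags 6 (0.36) and 9 (0.26); the remaining lags stay at or below 0.14.
The dominant spike at lag 3 indicates a seasonal period of 3.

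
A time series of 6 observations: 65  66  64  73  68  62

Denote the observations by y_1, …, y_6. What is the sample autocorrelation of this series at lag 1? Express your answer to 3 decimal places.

-0.142

Mean ȳ = (65 + 66 + 64 + 73 + 68 + 62)/6 = 66.3333
Deviations from mean: -1.3333, -0.3333, -2.3333, 6.6667, 1.6667, -4.3333
Numerator Σ_{t=1}^{5}(y_t−ȳ)(y_{t+1}−ȳ) = -10.4444
Denominator Σ(y_t−ȳ)² = 73.3333
r_1 = -10.4444 / 73.3333 = -0.142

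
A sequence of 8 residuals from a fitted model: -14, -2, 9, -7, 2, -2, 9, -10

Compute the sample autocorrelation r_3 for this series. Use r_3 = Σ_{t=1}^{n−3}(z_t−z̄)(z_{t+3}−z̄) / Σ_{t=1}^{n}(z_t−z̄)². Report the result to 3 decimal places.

Mean z̄ = (-14 − 2 + 9 − 7 + 2 − 2 + 9 − 10)/8 = -1.8750
Deviations from mean: -12.1250, -0.1250, 10.8750, -5.1250, 3.8750, -0.1250, 10.8750, -8.1250
Σ(z_t−z̄)(z_{t+3}−z̄) = (62.1406) + (-0.4844) + (-1.3594) + (-55.7344) + (-31.4844) = -26.9219
Denominator Σ(z_t−z̄)² = 490.8750
r_3 = -26.9219 / 490.8750 = -0.055

-0.055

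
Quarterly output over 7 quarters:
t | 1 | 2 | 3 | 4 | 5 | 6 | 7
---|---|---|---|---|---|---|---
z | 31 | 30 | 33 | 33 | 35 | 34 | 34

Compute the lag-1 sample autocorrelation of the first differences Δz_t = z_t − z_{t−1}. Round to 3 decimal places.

-0.537

First differences Δz: -1, 3, 0, 2, -1, 0
Mean of differences = 0.5000
Numerator Σ(Δz_t−Δz̄)(Δz_{t+1}−Δz̄) = -7.2500
Denominator Σ(Δz_t−Δz̄)² = 13.5000
r_1(Δz) = -7.2500 / 13.5000 = -0.537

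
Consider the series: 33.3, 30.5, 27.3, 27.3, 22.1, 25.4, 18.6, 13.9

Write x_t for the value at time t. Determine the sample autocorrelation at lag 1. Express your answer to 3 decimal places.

0.441

Mean x̄ = (33.3 + 30.5 + 27.3 + 27.3 + 22.1 + 25.4 + 18.6 + 13.9)/8 = 24.8000
Numerator Σ_{t=1}^{7}(x_t−x̄)(x_{t+1}−x̄) = 124.4400
Denominator Σ(x_t−x̄)² = 282.1400
r_1 = 124.4400 / 282.1400 = 0.441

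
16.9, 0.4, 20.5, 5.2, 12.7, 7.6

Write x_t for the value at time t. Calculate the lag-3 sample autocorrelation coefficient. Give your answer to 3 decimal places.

-0.300

Mean x̄ = (16.9 + 0.4 + 20.5 + 5.2 + 12.7 + 7.6)/6 = 10.5500
Deviations from mean: 6.3500, -10.1500, 9.9500, -5.3500, 2.1500, -2.9500
Σ(x_t−x̄)(x_{t+3}−x̄) = (-33.9725) + (-21.8225) + (-29.3525) = -85.1475
Denominator Σ(x_t−x̄)² = 284.2950
r_3 = -85.1475 / 284.2950 = -0.300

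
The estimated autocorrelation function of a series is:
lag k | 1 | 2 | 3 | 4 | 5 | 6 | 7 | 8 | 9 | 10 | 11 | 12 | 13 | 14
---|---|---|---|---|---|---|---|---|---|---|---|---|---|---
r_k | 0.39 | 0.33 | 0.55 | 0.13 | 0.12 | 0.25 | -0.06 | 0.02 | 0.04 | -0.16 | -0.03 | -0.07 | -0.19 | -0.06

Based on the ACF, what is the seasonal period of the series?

3

The largest autocorrelation is r_3 = 0.55; the remaining lags stay at or below 0.39. The elevated value at lag 1 (0.39), dropping to 0.33 at lag 2, reflects decaying short-term dependence rather than seasonality.
The dominant spike at lag 3 indicates a seasonal period of 3.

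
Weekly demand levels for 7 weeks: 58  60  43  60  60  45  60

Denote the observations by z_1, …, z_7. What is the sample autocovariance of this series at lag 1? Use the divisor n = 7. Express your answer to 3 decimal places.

Mean z̄ = (58 + 60 + 43 + 60 + 60 + 45 + 60)/7 = 55.1429
Deviations: 2.8571, 4.8571, -12.1429, 4.8571, 4.8571, -10.1429, 4.8571
Σ_{t=1}^{6}(z_t−z̄)(z_{t+1}−z̄) = -179.0204
γ_1 = -179.0204 / 7 = -25.574

-25.574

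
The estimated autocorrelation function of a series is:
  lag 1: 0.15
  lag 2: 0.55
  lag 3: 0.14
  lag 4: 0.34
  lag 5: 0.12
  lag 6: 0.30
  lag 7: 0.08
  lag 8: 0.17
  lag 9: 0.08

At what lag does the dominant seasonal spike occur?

The largest autocorrelation is r_2 = 0.55, with weaker echoes at lags 4 (0.34), 6 (0.30) and 8 (0.17); the remaining lags stay at or below 0.15.
The dominant spike at lag 2 indicates a seasonal period of 2.

2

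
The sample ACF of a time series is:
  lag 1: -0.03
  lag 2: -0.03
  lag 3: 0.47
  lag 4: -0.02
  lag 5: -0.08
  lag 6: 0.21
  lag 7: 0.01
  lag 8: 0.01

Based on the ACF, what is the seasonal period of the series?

The largest autocorrelation is r_3 = 0.47, with a weaker echo at lag 6 (0.21); the remaining lags stay at or below 0.01.
The dominant spike at lag 3 indicates a seasonal period of 3.

3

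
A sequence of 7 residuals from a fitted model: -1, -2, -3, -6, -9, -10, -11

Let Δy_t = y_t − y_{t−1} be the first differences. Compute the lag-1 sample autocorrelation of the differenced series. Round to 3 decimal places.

0.167

First differences Δy: -1, -1, -3, -3, -1, -1
Mean of differences = -1.6667
Numerator Σ(Δy_t−Δȳ)(Δy_{t+1}−Δȳ) = 0.8889
Denominator Σ(Δy_t−Δȳ)² = 5.3333
r_1(Δy) = 0.8889 / 5.3333 = 0.167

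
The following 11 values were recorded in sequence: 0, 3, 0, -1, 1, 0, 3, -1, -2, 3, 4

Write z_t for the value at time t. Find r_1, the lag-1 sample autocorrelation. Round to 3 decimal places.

Mean z̄ = (0 + 3 + 0 − 1 + 1 + 0 + 3 − 1 − 2 + 3 + 4)/11 = 0.9091
Numerator Σ_{t=1}^{10}(z_t−z̄)(z_{t+1}−z̄) = -2.2810
Denominator Σ(z_t−z̄)² = 40.9091
r_1 = -2.2810 / 40.9091 = -0.056

-0.056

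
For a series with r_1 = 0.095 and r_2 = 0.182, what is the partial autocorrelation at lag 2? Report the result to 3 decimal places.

φ_{22} = (r_2 − r_1²) / (1 − r_1²)
r_1² = (0.095)² = 0.009025
Numerator = 0.182 − 0.0090 = 0.1730; denominator = 1 − 0.0090 = 0.9910
φ_{22} = 0.1730 / 0.9910 = 0.175

0.175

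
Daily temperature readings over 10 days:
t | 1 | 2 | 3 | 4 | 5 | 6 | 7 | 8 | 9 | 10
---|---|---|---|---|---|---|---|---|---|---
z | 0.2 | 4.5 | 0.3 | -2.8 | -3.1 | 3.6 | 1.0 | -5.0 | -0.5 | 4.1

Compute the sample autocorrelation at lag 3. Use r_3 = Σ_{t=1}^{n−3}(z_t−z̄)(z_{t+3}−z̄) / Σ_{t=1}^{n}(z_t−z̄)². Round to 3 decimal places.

Mean z̄ = (0.2 + 4.5 + 0.3 − 2.8 − 3.1 + 3.6 + 1.0 − 5.0 − 0.5 + 4.1)/10 = 0.2300
Σ(z_t−z̄)(z_{t+3}−z̄) = (0.0909) + (-14.2191) + (0.2359) + (-2.3331) + (17.4159) + (-2.4601) + (2.9799) = 1.7103
Denominator Σ(z_t−z̄)² = 93.3210
r_3 = 1.7103 / 93.3210 = 0.018

0.018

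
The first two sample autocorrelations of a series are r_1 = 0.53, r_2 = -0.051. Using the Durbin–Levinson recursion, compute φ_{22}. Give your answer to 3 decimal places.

φ_{22} = (r_2 − r_1²) / (1 − r_1²)
r_1² = (0.53)² = 0.2809
Numerator = -0.051 − 0.2809 = -0.3319; denominator = 1 − 0.2809 = 0.7191
φ_{22} = -0.3319 / 0.7191 = -0.462

-0.462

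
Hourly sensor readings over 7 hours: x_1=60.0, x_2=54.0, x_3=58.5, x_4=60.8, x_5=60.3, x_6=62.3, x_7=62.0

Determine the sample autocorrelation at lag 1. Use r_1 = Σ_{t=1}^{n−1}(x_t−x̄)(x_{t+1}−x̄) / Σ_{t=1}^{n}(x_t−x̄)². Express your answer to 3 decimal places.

0.252

Mean x̄ = (60.0 + 54.0 + 58.5 + 60.8 + 60.3 + 62.3 + 62.0)/7 = 59.7000
Deviations from mean: 0.3000, -5.7000, -1.2000, 1.1000, 0.6000, 2.6000, 2.3000
Σ(x_t−x̄)(x_{t+1}−x̄) = (-1.7100) + (6.8400) + (-1.3200) + (0.6600) + (1.5600) + (5.9800) = 12.0100
Denominator Σ(x_t−x̄)² = 47.6400
r_1 = 12.0100 / 47.6400 = 0.252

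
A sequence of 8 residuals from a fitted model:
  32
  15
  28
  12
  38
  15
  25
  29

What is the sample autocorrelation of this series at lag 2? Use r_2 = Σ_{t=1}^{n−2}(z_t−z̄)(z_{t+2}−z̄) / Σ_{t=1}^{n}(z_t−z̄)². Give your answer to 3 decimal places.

Mean z̄ = (32 + 15 + 28 + 12 + 38 + 15 + 25 + 29)/8 = 24.2500
Deviations from mean: 7.7500, -9.2500, 3.7500, -12.2500, 13.7500, -9.2500, 0.7500, 4.7500
Σ(z_t−z̄)(z_{t+2}−z̄) = (29.0625) + (113.3125) + (51.5625) + (113.3125) + (10.3125) + (-43.9375) = 273.6250
Denominator Σ(z_t−z̄)² = 607.5000
r_2 = 273.6250 / 607.5000 = 0.450

0.450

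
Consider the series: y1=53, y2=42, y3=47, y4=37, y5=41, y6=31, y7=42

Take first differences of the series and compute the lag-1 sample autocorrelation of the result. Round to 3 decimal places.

First differences Δy: -11, 5, -10, 4, -10, 11
Mean of differences = -1.8333
Numerator Σ(Δy_t−Δȳ)(Δy_{t+1}−Δȳ) = -318.5278
Denominator Σ(Δy_t−Δȳ)² = 462.8333
r_1(Δy) = -318.5278 / 462.8333 = -0.688

-0.688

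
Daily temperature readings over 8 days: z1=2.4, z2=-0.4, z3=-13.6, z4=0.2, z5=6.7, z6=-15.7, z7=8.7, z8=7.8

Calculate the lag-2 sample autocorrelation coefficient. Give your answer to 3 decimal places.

Mean z̄ = (2.4 − 0.4 − 13.6 + 0.2 + 6.7 − 15.7 + 8.7 + 7.8)/8 = -0.4875
Deviations from mean: 2.8875, 0.0875, -13.1125, 0.6875, 7.1875, -15.2125, 9.1875, 8.2875
Numerator Σ_{t=1}^{6}(z_t−z̄)(z_{t+2}−z̄) = -202.5453
Denominator Σ(z_t−z̄)² = 616.9288
r_2 = -202.5453 / 616.9288 = -0.328

-0.328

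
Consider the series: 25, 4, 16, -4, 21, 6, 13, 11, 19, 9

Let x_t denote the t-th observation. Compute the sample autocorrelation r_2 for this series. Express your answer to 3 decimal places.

Mean x̄ = (25 + 4 + 16 − 4 + 21 + 6 + 13 + 11 + 19 + 9)/10 = 12.0000
Numerator Σ_{t=1}^{8}(x_t−x̄)(x_{t+2}−x̄) = 337.0000
Denominator Σ(x_t−x̄)² = 682.0000
r_2 = 337.0000 / 682.0000 = 0.494

0.494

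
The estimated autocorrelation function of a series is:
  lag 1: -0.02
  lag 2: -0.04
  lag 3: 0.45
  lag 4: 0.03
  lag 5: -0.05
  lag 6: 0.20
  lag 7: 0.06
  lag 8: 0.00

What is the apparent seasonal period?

The largest autocorrelation is r_3 = 0.45, with a weaker echo at lag 6 (0.20); the remaining lags stay at or below 0.06.
The dominant spike at lag 3 indicates a seasonal period of 3.

3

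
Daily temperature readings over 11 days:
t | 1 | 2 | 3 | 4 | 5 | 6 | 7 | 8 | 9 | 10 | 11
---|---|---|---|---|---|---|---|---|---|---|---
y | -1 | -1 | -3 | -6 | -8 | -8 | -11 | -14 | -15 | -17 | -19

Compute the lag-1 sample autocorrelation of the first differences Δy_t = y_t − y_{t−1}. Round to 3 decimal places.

First differences Δy: 0, -2, -3, -2, 0, -3, -3, -1, -2, -2
Mean of differences = -1.8000
Numerator Σ(Δy_t−Δȳ)(Δy_{t+1}−Δȳ) = -2.0400
Denominator Σ(Δy_t−Δȳ)² = 11.6000
r_1(Δy) = -2.0400 / 11.6000 = -0.176

-0.176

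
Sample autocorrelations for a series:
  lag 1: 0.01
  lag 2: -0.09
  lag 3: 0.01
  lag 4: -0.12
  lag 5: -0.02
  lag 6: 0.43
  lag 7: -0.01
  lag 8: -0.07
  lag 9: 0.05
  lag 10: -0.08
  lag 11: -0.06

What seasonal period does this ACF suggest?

The largest autocorrelation is r_6 = 0.43; the remaining lags stay at or below 0.05.
The dominant spike at lag 6 indicates a seasonal period of 6.

6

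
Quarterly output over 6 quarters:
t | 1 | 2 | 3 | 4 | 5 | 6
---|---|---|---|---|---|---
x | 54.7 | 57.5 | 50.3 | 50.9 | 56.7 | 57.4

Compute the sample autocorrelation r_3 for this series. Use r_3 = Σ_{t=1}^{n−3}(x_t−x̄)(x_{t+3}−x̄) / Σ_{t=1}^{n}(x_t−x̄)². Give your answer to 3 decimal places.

Mean x̄ = (54.7 + 57.5 + 50.3 + 50.9 + 56.7 + 57.4)/6 = 54.5833
Numerator Σ_{t=1}^{3}(x_t−x̄)(x_{t+3}−x̄) = -6.3208
Denominator Σ(x_t−x̄)² = 52.8483
r_3 = -6.3208 / 52.8483 = -0.120

-0.120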